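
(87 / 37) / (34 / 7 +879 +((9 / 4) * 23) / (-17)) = 0.00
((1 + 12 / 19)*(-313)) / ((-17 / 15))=450.60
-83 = -83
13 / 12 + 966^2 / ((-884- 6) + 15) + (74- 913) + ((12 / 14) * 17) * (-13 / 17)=-20112997 / 10500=-1915.52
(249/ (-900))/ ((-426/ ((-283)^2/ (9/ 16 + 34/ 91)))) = 1209824434/ 21773925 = 55.56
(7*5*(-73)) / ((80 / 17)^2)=-147679 / 1280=-115.37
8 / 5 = 1.60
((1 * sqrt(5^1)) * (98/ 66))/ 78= 49 * sqrt(5)/ 2574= 0.04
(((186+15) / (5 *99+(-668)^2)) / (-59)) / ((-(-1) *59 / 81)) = -16281 / 1555028839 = -0.00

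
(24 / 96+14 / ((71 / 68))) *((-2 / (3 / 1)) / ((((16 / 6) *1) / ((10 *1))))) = -19395 / 568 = -34.15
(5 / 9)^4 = 625 / 6561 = 0.10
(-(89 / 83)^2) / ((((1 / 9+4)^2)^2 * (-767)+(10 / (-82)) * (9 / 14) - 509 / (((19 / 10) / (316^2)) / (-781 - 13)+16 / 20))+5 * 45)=153830153587607154 / 29367328891782427483487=0.00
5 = 5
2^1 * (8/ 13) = 16/ 13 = 1.23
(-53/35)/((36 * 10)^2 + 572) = -53/4556020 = -0.00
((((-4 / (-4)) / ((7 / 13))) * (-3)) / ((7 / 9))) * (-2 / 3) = 234 / 49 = 4.78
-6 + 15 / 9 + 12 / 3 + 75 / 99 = 14 / 33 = 0.42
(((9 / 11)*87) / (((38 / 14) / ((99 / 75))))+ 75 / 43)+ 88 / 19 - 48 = -143126 / 20425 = -7.01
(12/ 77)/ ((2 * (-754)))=-3/ 29029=-0.00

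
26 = 26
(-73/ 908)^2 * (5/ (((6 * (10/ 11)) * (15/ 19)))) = 1113761/ 148403520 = 0.01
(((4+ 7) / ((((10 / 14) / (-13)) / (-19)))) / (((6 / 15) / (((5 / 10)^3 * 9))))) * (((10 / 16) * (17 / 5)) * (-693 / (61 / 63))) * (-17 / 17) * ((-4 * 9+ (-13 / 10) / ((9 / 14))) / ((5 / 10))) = -1237315860.88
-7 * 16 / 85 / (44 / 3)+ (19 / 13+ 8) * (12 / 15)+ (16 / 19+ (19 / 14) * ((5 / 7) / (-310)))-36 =-38843468067 / 1403221820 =-27.68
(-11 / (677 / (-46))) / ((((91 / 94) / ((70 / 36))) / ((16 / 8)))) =237820 / 79209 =3.00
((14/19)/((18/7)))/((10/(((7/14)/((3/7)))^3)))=16807/369360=0.05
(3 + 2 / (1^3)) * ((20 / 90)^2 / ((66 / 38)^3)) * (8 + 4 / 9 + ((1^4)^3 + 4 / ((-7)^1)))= 76683620 / 183386511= 0.42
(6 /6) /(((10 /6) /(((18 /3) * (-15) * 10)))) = -540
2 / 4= 1 / 2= 0.50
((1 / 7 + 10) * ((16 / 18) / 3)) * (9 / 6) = 284 / 63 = 4.51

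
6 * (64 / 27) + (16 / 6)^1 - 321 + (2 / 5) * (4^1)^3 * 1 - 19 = -13388 / 45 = -297.51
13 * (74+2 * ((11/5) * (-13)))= 1092/5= 218.40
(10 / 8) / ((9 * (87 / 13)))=65 / 3132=0.02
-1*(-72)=72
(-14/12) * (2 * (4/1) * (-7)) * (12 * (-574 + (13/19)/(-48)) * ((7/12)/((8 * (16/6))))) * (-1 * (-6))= -179560843/2432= -73832.58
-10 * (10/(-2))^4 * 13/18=-40625/9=-4513.89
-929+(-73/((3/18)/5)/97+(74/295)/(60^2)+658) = -15121283411/51507000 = -293.58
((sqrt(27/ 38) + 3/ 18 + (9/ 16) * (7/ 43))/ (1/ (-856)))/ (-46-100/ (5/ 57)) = 0.79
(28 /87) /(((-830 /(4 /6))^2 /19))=532 /134852175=0.00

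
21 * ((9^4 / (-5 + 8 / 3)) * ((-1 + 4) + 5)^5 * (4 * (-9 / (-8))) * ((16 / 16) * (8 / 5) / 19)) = -69657034752 / 95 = -733231944.76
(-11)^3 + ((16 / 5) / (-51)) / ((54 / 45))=-203651 / 153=-1331.05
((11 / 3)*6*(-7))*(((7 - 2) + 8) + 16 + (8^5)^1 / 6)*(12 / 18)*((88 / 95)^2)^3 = -2355953511733133312 / 6615827015625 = -356108.69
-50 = -50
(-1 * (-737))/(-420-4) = -737/424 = -1.74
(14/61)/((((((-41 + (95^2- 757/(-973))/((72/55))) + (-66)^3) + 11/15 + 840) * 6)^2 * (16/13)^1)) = 1491098175/22536552395027362632434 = 0.00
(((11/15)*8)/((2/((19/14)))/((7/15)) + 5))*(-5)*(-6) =3344/155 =21.57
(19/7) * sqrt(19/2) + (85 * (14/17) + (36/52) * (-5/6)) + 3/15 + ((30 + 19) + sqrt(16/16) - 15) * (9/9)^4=19 * sqrt(38)/14 + 13601/130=112.99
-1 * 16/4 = -4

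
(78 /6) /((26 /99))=99 /2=49.50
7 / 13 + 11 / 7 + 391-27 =33316 / 91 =366.11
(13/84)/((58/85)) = 1105/4872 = 0.23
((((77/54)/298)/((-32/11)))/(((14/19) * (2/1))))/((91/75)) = -57475/62479872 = -0.00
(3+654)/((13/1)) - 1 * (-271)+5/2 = 8425/26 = 324.04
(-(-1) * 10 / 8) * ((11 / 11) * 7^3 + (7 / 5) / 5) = 4291 / 10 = 429.10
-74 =-74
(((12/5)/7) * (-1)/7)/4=-3/245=-0.01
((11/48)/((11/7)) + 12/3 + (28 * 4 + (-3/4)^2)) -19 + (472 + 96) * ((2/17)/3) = 48953/408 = 119.98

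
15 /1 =15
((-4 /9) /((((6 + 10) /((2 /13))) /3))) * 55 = -55 /78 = -0.71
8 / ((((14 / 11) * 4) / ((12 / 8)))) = 33 / 14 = 2.36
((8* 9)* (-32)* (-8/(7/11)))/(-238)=-101376/833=-121.70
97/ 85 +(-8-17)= -2028/ 85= -23.86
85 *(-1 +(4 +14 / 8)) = 403.75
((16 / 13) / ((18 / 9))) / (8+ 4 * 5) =2 / 91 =0.02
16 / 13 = 1.23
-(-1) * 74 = 74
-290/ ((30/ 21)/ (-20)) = 4060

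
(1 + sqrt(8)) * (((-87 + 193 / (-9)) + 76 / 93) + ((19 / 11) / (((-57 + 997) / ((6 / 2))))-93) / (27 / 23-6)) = -9431328983 * sqrt(2) / 53369910-9431328983 / 106739820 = -338.27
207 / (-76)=-2.72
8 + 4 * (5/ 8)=21/ 2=10.50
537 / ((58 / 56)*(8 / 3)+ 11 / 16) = 180432 / 1159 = 155.68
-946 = -946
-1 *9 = -9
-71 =-71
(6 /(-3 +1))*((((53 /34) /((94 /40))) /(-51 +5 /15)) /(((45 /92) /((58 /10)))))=35351 /75905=0.47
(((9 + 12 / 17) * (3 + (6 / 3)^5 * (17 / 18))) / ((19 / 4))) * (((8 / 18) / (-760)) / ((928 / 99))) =-36179 / 8542704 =-0.00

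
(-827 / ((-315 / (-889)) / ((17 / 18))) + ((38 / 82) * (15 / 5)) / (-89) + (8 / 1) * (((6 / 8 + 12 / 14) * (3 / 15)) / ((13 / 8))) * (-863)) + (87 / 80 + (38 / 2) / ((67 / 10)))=-3566.03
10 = 10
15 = 15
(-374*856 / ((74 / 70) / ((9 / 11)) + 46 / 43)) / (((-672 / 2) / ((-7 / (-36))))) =30113545 / 383892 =78.44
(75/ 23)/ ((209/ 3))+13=62716/ 4807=13.05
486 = 486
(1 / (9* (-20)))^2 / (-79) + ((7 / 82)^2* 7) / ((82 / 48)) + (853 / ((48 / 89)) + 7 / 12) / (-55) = -13941214134439 / 485128026900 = -28.74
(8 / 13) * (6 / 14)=24 / 91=0.26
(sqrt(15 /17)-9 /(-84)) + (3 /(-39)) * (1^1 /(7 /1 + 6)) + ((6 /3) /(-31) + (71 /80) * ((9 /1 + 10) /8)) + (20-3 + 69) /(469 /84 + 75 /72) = sqrt(255) /17 + 18815529641 /1243948160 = 16.06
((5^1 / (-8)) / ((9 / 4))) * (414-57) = -595 / 6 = -99.17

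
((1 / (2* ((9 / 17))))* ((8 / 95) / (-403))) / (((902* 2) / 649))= -1003 / 14127165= -0.00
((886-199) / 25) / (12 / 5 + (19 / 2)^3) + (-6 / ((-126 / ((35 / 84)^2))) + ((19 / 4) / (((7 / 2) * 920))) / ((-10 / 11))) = 659607251 / 17085448800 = 0.04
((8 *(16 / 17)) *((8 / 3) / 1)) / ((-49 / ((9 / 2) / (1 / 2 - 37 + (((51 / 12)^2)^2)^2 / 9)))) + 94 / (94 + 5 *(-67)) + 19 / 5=4760364400598057 / 1396082307335345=3.41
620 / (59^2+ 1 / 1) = 310 / 1741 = 0.18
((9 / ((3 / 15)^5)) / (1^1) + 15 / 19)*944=504464160 / 19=26550745.26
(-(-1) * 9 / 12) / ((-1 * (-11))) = 3 / 44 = 0.07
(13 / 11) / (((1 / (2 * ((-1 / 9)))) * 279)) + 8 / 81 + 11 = 306533 / 27621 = 11.10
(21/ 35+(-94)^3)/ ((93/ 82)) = -340539194/ 465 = -732342.35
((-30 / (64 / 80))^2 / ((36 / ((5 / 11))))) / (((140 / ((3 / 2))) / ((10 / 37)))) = 0.05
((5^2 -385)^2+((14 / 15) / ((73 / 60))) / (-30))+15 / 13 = 1844872061 / 14235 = 129601.13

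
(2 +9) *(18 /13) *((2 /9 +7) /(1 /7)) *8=6160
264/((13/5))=1320/13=101.54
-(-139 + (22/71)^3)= 49738981/357911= 138.97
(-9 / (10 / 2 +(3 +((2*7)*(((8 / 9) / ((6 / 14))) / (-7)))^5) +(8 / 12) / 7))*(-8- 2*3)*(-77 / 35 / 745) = 69606547857 / 228250889387575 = 0.00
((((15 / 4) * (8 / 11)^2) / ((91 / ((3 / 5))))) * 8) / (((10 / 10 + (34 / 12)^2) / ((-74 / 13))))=-3068928 / 46521475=-0.07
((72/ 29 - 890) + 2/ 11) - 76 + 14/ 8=-1226983/ 1276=-961.59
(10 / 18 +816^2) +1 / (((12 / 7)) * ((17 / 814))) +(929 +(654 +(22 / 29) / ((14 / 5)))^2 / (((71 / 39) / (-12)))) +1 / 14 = -964618679874739 / 447653367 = -2154833.97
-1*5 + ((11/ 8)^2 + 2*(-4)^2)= 1849/ 64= 28.89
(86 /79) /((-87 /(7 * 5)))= -3010 /6873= -0.44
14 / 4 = 7 / 2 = 3.50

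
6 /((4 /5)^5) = 9375 /512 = 18.31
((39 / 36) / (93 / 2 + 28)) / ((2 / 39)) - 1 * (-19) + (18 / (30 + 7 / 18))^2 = 3501374733 / 178328564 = 19.63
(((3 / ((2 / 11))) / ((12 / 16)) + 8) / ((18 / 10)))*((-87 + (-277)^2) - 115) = 1275450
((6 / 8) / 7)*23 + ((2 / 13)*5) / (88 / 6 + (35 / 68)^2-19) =46739829 / 20543068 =2.28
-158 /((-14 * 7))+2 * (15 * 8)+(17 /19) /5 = 1125538 /4655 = 241.79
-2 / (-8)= 1 / 4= 0.25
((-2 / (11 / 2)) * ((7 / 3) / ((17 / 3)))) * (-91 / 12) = 637 / 561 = 1.14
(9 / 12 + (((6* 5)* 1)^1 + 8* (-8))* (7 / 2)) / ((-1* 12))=473 / 48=9.85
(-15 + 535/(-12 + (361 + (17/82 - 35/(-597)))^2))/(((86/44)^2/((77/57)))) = -58260989881585464820/10987047231622899187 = -5.30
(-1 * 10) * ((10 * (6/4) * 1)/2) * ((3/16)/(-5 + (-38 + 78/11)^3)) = 59895/125794096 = 0.00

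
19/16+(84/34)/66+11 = 36577/2992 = 12.22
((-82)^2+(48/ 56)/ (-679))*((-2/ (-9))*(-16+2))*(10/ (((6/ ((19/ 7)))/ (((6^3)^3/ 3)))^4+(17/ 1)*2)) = -363757798064586922750003642569326592/ 59121859386968579911831285935323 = -6152.68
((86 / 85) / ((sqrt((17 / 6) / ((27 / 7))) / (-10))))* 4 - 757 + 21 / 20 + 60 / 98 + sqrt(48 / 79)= -740231 / 980 - 6192* sqrt(238) / 2023 + 4* sqrt(237) / 79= -801.78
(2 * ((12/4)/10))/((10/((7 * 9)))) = 189/50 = 3.78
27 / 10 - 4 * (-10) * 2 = 827 / 10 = 82.70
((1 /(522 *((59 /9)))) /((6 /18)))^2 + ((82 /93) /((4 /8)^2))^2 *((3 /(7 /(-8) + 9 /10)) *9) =13434.01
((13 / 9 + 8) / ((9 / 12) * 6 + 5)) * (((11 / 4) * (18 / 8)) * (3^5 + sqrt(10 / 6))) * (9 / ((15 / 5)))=935 * sqrt(15) / 152 + 681615 / 152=4508.13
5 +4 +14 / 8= 43 / 4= 10.75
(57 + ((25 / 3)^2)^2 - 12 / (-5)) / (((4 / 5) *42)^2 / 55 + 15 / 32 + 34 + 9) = 17399201600 / 228079233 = 76.29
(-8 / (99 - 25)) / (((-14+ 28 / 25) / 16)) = 800 / 5957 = 0.13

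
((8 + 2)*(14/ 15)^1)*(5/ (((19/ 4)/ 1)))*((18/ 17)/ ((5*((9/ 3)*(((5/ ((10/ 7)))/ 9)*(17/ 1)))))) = 576/ 5491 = 0.10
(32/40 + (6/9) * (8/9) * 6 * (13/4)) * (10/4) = 278/9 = 30.89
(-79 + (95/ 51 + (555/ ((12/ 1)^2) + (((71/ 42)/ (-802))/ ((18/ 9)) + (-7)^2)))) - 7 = -71656703/ 2290512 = -31.28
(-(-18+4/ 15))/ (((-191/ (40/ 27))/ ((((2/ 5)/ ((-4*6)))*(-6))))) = -1064/ 77355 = -0.01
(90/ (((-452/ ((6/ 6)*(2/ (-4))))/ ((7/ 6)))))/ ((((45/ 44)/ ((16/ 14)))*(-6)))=-22/ 1017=-0.02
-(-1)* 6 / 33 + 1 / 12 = 35 / 132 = 0.27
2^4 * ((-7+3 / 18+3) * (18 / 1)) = -1104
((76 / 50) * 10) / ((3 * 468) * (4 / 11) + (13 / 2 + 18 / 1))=1672 / 58855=0.03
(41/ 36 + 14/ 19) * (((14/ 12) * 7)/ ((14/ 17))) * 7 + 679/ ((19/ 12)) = 4588675/ 8208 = 559.05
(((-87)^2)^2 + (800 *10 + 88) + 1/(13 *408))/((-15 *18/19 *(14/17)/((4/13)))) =-5774248030843/3832920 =-1506488.01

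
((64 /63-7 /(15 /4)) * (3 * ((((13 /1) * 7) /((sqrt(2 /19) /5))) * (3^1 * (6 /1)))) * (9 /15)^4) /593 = -846612 * sqrt(38) /370625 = -14.08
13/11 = 1.18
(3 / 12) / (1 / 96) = 24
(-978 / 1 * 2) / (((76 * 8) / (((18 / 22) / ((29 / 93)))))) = -409293 / 48488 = -8.44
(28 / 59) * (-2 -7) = -252 / 59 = -4.27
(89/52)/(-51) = -0.03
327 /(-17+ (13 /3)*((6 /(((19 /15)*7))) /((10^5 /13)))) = -434910000 /22609493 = -19.24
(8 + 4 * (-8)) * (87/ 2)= -1044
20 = 20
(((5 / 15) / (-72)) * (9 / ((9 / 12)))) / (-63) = 1 / 1134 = 0.00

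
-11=-11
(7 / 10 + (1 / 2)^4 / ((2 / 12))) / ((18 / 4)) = 43 / 180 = 0.24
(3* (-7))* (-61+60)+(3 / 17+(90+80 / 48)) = 5755 / 51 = 112.84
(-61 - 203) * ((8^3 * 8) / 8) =-135168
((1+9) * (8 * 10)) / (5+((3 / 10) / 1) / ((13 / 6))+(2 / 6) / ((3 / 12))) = 78000 / 631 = 123.61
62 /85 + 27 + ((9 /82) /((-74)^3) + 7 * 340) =6800418109011 /2824411280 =2407.73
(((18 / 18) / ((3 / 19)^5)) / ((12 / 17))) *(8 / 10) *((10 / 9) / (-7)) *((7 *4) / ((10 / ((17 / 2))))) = -1431185222 / 32805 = -43627.05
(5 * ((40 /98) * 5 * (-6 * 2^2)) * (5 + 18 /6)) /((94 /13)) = -624000 /2303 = -270.95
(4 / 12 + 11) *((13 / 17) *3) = 26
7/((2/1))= 7/2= 3.50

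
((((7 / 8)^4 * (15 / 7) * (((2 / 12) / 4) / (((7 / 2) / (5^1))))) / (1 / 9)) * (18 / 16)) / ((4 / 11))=1091475 / 524288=2.08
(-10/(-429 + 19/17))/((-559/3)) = -255/2033083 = -0.00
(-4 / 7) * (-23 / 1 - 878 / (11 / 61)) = 215244 / 77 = 2795.38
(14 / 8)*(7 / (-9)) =-49 / 36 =-1.36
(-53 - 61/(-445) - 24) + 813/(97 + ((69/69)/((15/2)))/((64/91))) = -1421994004/20759695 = -68.50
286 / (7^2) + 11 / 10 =3399 / 490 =6.94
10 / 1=10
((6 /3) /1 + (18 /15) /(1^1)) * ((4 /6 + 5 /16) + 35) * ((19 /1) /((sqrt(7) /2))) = 65626 * sqrt(7) /105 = 1653.62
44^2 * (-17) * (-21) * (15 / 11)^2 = 1285200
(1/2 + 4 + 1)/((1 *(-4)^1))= -11/8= -1.38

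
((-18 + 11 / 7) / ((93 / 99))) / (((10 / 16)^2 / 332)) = -16127232 / 1085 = -14863.81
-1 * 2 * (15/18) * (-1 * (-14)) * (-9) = 210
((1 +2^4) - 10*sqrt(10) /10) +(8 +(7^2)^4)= 5764826 - sqrt(10)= 5764822.84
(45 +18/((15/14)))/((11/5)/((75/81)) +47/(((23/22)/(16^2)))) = 177675/33094831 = 0.01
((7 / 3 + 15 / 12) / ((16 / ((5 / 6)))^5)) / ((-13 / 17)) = -2284375 / 1271981408256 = -0.00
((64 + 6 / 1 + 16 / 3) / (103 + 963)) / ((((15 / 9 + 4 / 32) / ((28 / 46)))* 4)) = 3164 / 527137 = 0.01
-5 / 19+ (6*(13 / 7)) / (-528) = -3327 / 11704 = -0.28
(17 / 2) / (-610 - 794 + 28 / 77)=-187 / 30880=-0.01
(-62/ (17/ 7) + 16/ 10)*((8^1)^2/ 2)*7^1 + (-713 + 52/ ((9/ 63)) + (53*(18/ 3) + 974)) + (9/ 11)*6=-4125481/ 935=-4412.28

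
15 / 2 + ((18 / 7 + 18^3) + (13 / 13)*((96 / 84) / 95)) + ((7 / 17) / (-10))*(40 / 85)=2245514171 / 384370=5842.06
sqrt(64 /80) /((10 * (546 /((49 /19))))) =7 * sqrt(5) /37050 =0.00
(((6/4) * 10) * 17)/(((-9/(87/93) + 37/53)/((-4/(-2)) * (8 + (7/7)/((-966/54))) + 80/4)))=-1132300215/1103977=-1025.66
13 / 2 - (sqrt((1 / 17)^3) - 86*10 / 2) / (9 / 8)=6997 / 18 - 8*sqrt(17) / 2601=388.71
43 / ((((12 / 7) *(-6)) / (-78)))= 3913 / 12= 326.08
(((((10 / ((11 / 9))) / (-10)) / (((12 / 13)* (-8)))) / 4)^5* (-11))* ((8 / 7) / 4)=-90224199 / 1760713253060608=-0.00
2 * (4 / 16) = 1 / 2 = 0.50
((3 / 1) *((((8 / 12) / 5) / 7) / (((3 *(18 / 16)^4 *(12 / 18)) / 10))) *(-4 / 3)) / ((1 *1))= -32768 / 137781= -0.24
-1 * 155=-155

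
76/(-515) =-76/515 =-0.15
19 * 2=38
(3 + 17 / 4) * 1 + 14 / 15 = 491 / 60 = 8.18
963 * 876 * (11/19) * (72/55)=60738336/95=639350.91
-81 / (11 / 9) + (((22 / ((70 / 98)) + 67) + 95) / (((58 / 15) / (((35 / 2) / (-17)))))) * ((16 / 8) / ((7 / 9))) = -1075167 / 5423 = -198.26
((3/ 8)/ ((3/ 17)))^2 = 289/ 64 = 4.52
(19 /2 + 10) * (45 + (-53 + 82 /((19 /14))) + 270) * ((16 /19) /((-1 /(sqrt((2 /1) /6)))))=-637104 * sqrt(3) /361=-3056.78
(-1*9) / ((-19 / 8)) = 72 / 19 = 3.79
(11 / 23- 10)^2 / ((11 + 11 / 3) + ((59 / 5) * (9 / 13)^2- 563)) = -121581135 / 727738952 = -0.17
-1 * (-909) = 909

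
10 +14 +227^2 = 51553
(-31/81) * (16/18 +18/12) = -1333/1458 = -0.91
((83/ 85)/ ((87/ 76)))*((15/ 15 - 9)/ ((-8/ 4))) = 25232/ 7395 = 3.41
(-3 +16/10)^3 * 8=-2744/125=-21.95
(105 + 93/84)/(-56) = -2971/1568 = -1.89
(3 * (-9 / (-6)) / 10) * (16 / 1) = 36 / 5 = 7.20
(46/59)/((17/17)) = 46/59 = 0.78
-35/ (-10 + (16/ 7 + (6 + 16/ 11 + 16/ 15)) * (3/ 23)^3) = 163950325/ 46730612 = 3.51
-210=-210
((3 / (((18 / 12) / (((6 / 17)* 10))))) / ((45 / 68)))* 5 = 160 / 3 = 53.33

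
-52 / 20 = -13 / 5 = -2.60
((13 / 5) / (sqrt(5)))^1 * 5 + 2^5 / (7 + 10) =32 / 17 + 13 * sqrt(5) / 5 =7.70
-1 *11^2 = -121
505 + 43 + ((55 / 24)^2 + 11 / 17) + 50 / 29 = 555.62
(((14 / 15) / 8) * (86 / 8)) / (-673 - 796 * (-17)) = 0.00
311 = 311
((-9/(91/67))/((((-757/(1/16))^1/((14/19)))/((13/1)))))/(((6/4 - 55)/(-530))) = 0.05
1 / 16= 0.06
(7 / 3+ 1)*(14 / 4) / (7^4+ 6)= 35 / 7221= 0.00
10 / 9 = 1.11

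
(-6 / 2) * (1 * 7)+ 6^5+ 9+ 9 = 7773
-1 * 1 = -1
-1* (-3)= 3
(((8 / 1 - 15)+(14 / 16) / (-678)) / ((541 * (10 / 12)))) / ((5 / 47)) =-71393 / 489064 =-0.15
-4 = -4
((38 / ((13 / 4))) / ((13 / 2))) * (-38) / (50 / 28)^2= -2264192 / 105625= -21.44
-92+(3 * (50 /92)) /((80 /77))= -90.43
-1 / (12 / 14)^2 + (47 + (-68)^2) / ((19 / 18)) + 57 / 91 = 275393795 / 62244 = 4424.42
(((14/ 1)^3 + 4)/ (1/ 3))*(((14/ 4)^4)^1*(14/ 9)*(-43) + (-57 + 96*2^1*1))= -163272649/ 2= -81636324.50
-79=-79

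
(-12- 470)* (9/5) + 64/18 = -38882/45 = -864.04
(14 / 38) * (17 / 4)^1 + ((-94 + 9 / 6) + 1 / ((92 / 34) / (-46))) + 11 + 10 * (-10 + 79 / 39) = -523673 / 2964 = -176.68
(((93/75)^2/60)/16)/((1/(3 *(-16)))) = -961/12500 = -0.08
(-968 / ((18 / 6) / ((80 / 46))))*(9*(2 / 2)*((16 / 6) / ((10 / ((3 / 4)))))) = -23232 / 23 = -1010.09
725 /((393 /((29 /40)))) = 4205 /3144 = 1.34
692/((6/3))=346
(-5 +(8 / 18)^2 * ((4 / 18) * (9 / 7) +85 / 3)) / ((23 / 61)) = 67771 / 39123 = 1.73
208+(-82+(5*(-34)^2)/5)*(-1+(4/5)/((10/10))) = -34/5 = -6.80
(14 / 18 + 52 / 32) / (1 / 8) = 173 / 9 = 19.22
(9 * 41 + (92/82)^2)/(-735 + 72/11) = -6846455/13469853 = -0.51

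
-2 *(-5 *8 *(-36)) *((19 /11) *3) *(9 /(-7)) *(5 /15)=492480 /77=6395.84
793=793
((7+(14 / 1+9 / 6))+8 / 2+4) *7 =427 / 2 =213.50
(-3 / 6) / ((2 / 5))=-5 / 4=-1.25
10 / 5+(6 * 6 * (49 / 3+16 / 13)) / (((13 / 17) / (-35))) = -4890562 / 169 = -28938.24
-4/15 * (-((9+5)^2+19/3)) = 2428/45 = 53.96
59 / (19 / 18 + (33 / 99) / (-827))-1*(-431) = 7647991 / 15707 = 486.92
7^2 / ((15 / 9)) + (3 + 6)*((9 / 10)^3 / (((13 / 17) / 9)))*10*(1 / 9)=115.20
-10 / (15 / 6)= -4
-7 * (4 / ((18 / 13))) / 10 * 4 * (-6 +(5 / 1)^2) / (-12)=1729 / 135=12.81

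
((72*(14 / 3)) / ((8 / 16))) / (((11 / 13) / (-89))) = -777504 / 11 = -70682.18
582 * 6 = 3492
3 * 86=258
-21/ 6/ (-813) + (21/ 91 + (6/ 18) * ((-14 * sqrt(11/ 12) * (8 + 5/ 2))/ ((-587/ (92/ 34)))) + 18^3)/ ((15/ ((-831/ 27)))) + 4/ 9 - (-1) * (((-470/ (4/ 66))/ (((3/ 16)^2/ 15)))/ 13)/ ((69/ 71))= -153631160987/ 560970 - 312179 * sqrt(33)/ 4041495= -273867.43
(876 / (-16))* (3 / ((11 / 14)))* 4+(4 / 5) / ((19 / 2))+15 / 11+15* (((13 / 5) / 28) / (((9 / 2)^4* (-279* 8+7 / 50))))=-1490212341420389 / 1785254212665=-834.73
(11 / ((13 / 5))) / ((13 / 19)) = 1045 / 169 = 6.18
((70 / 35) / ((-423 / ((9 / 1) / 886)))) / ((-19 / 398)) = 398 / 395599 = 0.00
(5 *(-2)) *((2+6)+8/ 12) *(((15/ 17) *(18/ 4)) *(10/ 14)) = -29250/ 119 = -245.80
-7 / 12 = -0.58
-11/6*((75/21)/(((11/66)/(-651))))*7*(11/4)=1969275/4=492318.75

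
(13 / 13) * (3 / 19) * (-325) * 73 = -71175 / 19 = -3746.05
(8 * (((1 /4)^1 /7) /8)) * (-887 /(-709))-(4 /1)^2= -15.96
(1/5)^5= 1/3125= 0.00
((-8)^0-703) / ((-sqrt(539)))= 30.24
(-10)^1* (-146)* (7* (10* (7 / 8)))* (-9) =-804825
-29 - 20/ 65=-381/ 13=-29.31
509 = 509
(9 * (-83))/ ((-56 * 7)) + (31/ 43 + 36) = 651089/ 16856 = 38.63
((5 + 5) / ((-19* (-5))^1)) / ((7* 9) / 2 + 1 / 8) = 16 / 4807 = 0.00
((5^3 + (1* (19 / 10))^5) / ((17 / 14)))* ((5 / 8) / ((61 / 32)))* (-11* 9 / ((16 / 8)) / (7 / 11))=-959351283 / 305000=-3145.41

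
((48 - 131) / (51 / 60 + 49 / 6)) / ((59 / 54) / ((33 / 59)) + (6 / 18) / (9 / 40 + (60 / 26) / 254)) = -45729577080 / 16778310533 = -2.73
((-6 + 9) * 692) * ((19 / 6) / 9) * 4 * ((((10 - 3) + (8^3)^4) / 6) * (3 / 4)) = 225880920054241 / 9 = 25097880006026.78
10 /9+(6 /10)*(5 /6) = 29 /18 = 1.61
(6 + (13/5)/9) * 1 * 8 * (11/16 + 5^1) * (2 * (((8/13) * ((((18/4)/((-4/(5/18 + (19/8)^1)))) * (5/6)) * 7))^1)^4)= 791261650482067625/104963309568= 7538459.43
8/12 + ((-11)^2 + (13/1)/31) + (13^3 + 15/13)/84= 148.25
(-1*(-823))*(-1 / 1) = -823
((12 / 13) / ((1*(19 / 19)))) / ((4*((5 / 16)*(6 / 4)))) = 32 / 65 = 0.49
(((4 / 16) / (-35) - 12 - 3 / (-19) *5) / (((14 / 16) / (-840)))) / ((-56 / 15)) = -2685510 / 931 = -2884.54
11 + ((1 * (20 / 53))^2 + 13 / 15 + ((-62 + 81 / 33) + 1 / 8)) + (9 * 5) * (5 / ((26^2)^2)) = -10041699919033 / 211801521360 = -47.41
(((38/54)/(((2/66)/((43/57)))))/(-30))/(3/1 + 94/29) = -13717/146610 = -0.09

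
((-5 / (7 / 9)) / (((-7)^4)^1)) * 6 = -270 / 16807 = -0.02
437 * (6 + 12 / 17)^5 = 8414061725088 / 1419857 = 5925992.35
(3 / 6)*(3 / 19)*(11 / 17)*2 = 33 / 323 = 0.10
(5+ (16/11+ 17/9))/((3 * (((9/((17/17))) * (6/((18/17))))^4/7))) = 5782/2009264697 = 0.00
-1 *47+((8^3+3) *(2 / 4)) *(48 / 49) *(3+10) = 158377 / 49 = 3232.18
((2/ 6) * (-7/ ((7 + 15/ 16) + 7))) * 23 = -3.59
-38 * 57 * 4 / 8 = -1083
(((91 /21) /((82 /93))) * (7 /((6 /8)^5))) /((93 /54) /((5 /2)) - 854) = -7221760 /42507693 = -0.17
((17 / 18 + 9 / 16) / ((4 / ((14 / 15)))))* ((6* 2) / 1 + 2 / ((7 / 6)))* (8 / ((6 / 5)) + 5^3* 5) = 82243 / 27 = 3046.04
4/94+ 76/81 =0.98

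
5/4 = 1.25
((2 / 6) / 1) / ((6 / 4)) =0.22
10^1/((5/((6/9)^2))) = 8/9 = 0.89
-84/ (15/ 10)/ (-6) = 28/ 3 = 9.33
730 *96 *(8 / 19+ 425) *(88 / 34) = 24924092160 / 323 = 77164372.01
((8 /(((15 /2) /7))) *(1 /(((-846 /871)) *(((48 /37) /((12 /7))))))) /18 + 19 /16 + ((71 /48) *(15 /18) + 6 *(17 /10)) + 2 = 25684993 /1827360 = 14.06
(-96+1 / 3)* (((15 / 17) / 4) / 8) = -1435 / 544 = -2.64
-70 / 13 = -5.38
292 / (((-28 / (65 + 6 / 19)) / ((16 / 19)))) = -1449488 / 2527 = -573.60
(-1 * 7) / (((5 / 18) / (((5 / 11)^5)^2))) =-246093750 / 25937424601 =-0.01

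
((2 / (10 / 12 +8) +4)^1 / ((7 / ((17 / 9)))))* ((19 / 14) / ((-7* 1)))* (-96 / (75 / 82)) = 13560832 / 584325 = 23.21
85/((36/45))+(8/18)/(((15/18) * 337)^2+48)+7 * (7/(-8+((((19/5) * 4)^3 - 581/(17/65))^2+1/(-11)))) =49927307823975496885003/469903918571315068724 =106.25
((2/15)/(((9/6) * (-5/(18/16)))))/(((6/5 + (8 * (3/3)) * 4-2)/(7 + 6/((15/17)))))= -23/2600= -0.01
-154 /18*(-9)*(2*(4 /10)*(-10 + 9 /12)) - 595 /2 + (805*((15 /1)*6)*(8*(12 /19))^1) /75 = 762573 /190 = 4013.54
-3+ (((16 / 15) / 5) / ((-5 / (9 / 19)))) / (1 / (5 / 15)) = -3.01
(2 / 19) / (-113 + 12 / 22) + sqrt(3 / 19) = -22 / 23503 + sqrt(57) / 19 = 0.40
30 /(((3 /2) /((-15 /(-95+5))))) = 10 /3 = 3.33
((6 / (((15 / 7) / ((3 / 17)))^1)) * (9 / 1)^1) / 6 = 63 / 85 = 0.74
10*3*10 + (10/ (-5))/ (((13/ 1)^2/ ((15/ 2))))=50685/ 169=299.91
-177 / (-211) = 177 / 211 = 0.84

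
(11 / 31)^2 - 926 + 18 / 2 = -881116 / 961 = -916.87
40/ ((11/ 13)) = 520/ 11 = 47.27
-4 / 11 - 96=-1060 / 11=-96.36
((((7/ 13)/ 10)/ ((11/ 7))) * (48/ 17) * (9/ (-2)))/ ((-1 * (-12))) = -441/ 12155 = -0.04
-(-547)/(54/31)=16957/54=314.02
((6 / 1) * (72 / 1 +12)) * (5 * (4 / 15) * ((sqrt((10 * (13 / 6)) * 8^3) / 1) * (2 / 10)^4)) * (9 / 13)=32256 * sqrt(390) / 8125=78.40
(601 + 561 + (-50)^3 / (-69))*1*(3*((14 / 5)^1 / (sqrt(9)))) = 2872492 / 345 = 8326.06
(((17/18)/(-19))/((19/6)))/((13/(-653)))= 0.79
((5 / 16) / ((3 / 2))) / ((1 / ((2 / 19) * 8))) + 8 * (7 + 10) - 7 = 7363 / 57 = 129.18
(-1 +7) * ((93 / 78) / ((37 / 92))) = 8556 / 481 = 17.79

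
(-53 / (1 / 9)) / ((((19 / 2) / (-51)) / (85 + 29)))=291924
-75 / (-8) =75 / 8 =9.38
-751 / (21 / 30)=-7510 / 7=-1072.86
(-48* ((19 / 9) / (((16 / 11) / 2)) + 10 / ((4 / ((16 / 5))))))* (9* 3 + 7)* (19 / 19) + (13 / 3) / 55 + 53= -975714 / 55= -17740.25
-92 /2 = -46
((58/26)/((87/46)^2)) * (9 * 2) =4232/377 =11.23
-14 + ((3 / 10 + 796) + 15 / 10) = 3919 / 5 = 783.80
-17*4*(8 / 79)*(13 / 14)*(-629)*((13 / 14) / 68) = 212602 / 3871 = 54.92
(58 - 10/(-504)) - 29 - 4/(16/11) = 1655/63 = 26.27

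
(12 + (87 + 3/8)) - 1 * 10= 89.38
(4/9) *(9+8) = 7.56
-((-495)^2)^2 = -60037250625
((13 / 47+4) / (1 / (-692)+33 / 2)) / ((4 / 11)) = 382503 / 536599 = 0.71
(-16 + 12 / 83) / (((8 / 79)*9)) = -25991 / 1494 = -17.40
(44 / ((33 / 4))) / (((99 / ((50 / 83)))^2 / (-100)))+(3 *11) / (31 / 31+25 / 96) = 5299317536 / 202557267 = 26.16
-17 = -17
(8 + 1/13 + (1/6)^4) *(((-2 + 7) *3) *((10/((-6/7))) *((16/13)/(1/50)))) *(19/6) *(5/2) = -56563653125/82134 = -688675.25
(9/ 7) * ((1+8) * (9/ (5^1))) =729/ 35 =20.83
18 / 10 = 9 / 5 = 1.80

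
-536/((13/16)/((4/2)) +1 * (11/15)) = -257280/547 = -470.35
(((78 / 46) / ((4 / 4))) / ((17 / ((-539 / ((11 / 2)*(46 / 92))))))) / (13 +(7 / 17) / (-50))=-127400 / 84663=-1.50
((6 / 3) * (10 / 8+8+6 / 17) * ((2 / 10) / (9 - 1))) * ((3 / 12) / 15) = 653 / 81600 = 0.01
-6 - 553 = -559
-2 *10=-20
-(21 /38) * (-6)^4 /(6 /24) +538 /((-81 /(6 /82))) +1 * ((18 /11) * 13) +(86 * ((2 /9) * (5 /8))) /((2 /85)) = -2162241311 /925452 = -2336.42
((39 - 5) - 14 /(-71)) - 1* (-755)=56033 /71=789.20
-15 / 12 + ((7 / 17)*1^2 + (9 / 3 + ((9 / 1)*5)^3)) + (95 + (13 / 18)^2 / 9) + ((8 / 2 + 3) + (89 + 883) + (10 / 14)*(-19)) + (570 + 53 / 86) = 692031010045 / 7460586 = 92758.26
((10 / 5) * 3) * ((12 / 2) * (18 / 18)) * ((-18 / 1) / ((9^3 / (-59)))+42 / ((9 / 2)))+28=3748 / 9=416.44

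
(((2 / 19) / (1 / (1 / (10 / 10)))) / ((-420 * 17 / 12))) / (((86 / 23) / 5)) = -23 / 97223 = -0.00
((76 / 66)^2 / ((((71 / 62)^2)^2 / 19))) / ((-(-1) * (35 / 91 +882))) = 5270246208448 / 317440660705839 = 0.02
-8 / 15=-0.53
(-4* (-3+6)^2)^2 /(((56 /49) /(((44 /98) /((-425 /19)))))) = -67716 /2975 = -22.76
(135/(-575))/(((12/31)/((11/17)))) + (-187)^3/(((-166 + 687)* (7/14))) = -25102.90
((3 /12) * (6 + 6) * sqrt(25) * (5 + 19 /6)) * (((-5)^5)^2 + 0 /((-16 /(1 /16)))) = 2392578125 /2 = 1196289062.50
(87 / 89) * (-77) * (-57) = 381843 / 89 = 4290.37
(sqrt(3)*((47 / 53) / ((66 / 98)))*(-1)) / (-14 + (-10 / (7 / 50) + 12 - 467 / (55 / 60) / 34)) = 274057*sqrt(3) / 18401388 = 0.03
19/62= 0.31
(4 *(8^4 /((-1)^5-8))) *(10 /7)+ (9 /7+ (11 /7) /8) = -187139 /72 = -2599.15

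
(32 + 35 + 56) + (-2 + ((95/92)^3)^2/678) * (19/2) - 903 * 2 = -1399400017115911853/822217381822464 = -1701.98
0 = 0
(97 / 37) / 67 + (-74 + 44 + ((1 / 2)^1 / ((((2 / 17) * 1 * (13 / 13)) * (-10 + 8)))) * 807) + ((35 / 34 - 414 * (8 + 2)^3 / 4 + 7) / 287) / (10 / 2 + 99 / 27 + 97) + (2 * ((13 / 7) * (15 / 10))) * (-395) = -121126629655991 / 30673023976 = -3948.96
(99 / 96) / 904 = 33 / 28928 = 0.00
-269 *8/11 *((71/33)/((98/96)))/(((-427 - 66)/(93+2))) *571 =132611232640/2922997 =45368.24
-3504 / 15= -1168 / 5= -233.60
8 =8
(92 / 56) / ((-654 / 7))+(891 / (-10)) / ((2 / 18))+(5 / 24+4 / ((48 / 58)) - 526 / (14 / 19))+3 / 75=-230531761 / 152600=-1510.69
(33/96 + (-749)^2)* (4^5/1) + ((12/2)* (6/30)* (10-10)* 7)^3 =574465376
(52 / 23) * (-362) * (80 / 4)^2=-7529600 / 23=-327373.91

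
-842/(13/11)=-9262/13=-712.46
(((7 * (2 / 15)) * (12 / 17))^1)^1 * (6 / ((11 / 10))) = 672 / 187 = 3.59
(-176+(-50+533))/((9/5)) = 1535/9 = 170.56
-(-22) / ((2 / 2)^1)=22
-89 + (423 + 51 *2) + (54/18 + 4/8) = 879/2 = 439.50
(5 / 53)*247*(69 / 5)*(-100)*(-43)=73284900 / 53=1382733.96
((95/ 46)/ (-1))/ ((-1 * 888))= 95/ 40848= 0.00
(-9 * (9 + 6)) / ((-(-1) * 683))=-135 / 683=-0.20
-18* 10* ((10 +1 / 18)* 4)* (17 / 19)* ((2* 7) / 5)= -344624 / 19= -18138.11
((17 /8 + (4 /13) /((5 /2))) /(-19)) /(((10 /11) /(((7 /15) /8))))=-90013 /11856000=-0.01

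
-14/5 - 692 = -3474/5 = -694.80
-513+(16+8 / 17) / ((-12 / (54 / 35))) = -8757 / 17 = -515.12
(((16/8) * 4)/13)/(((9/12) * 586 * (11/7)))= 112/125697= 0.00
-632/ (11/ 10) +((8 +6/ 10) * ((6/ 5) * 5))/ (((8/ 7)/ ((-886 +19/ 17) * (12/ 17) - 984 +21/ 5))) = -23211225803/ 317900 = -73014.24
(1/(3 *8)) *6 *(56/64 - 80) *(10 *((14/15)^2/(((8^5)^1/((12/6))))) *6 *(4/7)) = -1477/40960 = -0.04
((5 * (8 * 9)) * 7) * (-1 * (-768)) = 1935360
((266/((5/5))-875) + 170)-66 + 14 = -491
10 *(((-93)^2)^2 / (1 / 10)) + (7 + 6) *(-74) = 7480519138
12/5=2.40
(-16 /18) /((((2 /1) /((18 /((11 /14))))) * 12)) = -28 /33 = -0.85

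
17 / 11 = 1.55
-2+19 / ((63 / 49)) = 115 / 9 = 12.78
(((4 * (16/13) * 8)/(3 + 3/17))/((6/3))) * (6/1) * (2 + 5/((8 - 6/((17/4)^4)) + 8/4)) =348989056/3751533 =93.03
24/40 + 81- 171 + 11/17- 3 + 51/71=-549394/6035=-91.03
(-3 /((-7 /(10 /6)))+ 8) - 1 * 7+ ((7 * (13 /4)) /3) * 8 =1310 /21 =62.38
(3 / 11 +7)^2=52.89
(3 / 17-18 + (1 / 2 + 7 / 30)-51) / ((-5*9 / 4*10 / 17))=34726 / 3375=10.29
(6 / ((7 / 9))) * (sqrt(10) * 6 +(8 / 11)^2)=3456 / 847 +324 * sqrt(10) / 7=150.45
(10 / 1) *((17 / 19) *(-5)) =-44.74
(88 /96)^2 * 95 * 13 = 149435 /144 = 1037.74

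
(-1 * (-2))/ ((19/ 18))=36/ 19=1.89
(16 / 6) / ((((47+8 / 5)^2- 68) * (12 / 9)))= 50 / 57349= 0.00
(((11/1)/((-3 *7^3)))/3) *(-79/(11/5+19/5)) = 0.05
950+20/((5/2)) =958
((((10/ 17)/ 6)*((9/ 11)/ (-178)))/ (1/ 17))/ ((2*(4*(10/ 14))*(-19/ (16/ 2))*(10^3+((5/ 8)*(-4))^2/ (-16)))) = 224/ 396666325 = 0.00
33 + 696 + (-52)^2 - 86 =3347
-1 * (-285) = 285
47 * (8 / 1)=376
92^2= 8464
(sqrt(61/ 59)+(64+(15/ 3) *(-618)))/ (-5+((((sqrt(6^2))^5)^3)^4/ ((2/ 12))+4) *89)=-178/ 1535208473040474323488138218482096380250758470255+sqrt(3599)/ 1539814098459595746458602633137542669391510745665765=-0.00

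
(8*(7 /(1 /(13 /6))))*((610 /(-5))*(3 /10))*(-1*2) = 44408 /5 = 8881.60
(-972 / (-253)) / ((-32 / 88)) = -243 / 23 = -10.57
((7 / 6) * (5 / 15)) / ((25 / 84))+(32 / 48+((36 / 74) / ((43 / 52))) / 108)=78706 / 39775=1.98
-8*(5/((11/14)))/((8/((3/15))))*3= -42/11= -3.82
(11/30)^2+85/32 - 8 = -37507/7200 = -5.21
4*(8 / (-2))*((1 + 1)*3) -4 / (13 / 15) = -1308 / 13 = -100.62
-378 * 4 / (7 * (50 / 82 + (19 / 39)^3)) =-262664532 / 882097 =-297.77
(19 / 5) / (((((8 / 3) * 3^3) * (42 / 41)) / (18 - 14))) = 779 / 3780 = 0.21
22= 22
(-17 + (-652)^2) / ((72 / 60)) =2125435 / 6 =354239.17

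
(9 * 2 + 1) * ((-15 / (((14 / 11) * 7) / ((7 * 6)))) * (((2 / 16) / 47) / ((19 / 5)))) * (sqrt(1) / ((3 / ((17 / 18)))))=-4675 / 15792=-0.30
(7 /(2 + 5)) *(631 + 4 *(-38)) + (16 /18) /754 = 1625251 /3393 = 479.00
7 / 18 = 0.39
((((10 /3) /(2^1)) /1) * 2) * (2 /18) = 10 /27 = 0.37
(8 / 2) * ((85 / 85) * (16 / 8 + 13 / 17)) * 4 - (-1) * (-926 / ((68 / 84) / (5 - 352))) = 6748514 / 17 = 396971.41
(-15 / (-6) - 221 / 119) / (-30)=-3 / 140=-0.02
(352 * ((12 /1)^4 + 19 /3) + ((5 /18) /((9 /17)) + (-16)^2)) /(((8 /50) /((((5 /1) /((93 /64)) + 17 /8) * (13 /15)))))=318382458978545 /1446336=220130356.28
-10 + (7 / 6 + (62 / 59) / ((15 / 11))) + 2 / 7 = -32119 / 4130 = -7.78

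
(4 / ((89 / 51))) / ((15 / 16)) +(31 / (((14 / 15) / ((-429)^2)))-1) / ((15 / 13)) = 99015007703 / 18690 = 5297753.22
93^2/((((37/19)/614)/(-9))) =-908093106/37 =-24543056.92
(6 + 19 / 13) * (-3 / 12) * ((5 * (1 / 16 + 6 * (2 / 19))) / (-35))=0.18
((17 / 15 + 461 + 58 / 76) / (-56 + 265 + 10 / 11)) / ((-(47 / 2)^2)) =-5804722 / 1453665585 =-0.00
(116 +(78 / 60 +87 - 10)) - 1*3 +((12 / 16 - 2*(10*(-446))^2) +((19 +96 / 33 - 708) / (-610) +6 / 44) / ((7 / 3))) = -3737215716051 / 93940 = -39783007.41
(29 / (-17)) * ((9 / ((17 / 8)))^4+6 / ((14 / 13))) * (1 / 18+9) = -301542122699 / 59633994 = -5056.55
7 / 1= 7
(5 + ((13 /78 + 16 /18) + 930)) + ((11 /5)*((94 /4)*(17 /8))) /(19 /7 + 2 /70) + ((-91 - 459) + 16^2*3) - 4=5484025 /4608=1190.11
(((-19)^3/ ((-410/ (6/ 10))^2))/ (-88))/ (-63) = -0.00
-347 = -347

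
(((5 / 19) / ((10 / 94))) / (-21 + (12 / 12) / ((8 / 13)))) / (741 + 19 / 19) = -188 / 1092595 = -0.00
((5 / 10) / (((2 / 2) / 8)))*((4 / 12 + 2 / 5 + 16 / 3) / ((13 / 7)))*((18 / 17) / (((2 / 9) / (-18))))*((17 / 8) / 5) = -11907 / 25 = -476.28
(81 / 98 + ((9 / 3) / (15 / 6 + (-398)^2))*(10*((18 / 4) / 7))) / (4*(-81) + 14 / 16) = -14666076 / 5732731235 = -0.00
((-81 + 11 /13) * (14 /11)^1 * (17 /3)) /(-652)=0.89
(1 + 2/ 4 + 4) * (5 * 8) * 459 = 100980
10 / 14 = 5 / 7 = 0.71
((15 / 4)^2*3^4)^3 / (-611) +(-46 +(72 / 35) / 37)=-7839360360136063 / 3240939520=-2418854.26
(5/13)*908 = 4540/13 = 349.23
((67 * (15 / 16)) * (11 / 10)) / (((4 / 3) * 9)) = 737 / 128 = 5.76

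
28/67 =0.42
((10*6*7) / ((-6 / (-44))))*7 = 21560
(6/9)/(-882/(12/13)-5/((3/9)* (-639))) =-284/407033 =-0.00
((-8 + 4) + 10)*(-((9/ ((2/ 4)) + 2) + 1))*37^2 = -172494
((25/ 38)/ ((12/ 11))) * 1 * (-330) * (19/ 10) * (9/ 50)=-1089/ 16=-68.06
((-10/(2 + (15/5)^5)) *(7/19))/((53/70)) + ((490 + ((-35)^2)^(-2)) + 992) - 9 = 2225863557882/1511129375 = 1472.98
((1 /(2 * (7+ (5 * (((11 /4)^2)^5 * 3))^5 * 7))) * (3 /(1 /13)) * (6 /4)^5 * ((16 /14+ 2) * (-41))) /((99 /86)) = -147082250789818372617821137617813504 /436804026637041291764024364986238790509139593461134622397799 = -0.00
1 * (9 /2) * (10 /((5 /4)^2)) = 144 /5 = 28.80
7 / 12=0.58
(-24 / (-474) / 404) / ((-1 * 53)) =-1 / 422887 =-0.00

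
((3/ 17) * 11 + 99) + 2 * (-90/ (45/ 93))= -4608/ 17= -271.06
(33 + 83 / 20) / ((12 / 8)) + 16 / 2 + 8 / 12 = 1003 / 30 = 33.43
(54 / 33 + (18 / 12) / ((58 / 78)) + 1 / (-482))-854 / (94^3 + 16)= 116552680467 / 31927848700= 3.65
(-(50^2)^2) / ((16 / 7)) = -2734375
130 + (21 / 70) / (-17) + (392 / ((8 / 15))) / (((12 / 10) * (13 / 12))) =1536761 / 2210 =695.37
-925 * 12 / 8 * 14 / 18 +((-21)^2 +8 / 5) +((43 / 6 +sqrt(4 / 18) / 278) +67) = -2812 / 5 +sqrt(2) / 834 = -562.40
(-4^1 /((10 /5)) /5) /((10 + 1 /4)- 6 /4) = -0.05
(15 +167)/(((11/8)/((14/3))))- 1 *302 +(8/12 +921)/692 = 7239671/22836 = 317.03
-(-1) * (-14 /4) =-3.50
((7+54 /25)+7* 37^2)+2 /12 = 9592.33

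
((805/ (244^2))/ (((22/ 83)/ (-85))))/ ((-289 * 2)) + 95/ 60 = 212533633/ 133598784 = 1.59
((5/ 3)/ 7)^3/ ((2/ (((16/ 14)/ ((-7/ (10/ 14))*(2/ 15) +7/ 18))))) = -25000/ 2974839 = -0.01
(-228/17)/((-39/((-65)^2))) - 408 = 17764/17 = 1044.94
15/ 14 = 1.07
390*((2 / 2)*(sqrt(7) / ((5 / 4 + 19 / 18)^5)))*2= 31.68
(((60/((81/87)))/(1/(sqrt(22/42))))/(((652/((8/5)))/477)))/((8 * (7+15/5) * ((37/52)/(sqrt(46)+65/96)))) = 259753 * sqrt(231)/6079248+39962 * sqrt(10626)/633255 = 7.15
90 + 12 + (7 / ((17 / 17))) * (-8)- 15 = 31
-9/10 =-0.90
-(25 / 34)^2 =-625 / 1156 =-0.54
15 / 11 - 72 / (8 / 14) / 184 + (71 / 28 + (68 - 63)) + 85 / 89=1445307 / 157619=9.17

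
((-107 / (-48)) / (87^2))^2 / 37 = 11449 / 4883837545728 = 0.00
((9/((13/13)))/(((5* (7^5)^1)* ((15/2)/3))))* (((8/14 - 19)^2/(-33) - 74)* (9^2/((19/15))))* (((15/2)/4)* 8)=-596171826/172120487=-3.46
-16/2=-8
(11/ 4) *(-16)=-44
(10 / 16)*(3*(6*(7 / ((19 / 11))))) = 3465 / 76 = 45.59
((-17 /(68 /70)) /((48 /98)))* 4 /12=-1715 /144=-11.91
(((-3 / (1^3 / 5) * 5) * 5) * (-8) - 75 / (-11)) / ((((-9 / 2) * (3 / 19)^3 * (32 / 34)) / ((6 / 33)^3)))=-142838675 / 131769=-1084.01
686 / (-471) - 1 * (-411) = 192895 / 471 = 409.54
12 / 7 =1.71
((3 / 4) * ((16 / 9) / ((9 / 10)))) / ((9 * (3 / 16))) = 640 / 729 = 0.88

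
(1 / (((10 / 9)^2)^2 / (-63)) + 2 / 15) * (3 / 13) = -1236029 / 130000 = -9.51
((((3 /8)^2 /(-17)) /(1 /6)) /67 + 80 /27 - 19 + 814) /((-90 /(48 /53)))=-8.03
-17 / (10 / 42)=-357 / 5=-71.40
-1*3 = -3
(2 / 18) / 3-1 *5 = -134 / 27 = -4.96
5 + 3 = 8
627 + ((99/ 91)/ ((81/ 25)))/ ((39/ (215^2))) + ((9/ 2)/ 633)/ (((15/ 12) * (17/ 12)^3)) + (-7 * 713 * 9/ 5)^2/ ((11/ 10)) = 133620763649036523784/ 1821127773465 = 73372536.29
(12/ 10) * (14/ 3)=28/ 5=5.60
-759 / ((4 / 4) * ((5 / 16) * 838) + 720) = -6072 / 7855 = -0.77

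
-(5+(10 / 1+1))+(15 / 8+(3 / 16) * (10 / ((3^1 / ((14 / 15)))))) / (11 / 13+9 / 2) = -25921 / 1668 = -15.54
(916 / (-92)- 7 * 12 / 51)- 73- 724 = -316164 / 391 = -808.60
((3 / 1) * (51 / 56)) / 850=9 / 2800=0.00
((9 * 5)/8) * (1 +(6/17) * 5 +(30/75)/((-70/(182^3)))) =-131756697/680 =-193759.85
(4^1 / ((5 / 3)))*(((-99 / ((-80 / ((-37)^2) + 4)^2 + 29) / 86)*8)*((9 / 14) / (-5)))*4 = 17812026144 / 69788091625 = 0.26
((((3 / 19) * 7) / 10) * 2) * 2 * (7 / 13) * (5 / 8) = 147 / 988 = 0.15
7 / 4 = 1.75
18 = 18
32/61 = 0.52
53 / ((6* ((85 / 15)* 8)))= 53 / 272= 0.19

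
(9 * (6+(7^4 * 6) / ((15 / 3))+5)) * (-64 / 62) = -4164768 / 155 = -26869.47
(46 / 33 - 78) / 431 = -2528 / 14223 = -0.18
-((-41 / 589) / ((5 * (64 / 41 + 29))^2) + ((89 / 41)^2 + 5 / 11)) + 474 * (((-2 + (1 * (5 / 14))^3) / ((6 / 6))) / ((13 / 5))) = -56247095556631794921 / 155603452102198100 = -361.48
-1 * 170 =-170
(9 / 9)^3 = 1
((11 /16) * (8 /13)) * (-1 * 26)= -11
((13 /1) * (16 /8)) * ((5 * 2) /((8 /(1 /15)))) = 13 /6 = 2.17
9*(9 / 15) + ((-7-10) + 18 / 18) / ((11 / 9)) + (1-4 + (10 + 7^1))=347 / 55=6.31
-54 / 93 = -18 / 31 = -0.58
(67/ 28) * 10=335/ 14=23.93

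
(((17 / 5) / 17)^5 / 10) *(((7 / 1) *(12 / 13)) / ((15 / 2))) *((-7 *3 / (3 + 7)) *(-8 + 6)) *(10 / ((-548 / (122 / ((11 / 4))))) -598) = -530614728 / 7652734375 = -0.07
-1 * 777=-777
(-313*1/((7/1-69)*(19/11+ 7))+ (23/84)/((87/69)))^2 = 924122683969/1459882561536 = 0.63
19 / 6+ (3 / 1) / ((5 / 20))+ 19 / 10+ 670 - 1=10291 / 15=686.07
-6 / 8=-3 / 4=-0.75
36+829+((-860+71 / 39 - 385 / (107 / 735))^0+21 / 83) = 71899 / 83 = 866.25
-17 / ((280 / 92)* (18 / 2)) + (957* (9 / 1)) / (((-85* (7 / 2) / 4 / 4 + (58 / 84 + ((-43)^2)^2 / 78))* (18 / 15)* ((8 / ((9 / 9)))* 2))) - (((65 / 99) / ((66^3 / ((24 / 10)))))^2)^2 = -28753763477077770122363419029824087 / 47106731408925701327178612907557360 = -0.61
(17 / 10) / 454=17 / 4540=0.00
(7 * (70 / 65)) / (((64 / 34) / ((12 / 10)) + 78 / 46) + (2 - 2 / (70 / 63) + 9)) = 574770 / 950339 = 0.60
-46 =-46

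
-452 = -452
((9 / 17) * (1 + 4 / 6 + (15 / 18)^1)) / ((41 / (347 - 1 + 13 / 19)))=296415 / 26486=11.19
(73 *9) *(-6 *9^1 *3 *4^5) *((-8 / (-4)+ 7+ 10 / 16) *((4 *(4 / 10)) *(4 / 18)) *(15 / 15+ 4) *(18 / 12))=-2797369344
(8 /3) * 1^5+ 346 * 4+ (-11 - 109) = 3800 /3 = 1266.67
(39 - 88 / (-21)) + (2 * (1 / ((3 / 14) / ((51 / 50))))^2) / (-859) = 486350863 / 11274375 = 43.14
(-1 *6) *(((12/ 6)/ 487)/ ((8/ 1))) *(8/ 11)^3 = -768/ 648197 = -0.00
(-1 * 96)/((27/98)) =-3136/9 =-348.44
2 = 2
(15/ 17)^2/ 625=9/ 7225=0.00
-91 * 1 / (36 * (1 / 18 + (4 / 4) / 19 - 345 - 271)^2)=-295659 / 44367103225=-0.00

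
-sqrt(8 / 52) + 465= 465-sqrt(26) / 13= 464.61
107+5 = 112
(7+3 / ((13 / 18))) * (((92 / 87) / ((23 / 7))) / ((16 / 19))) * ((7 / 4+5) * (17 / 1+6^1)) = 137655 / 208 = 661.80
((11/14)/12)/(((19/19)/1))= 11/168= 0.07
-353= -353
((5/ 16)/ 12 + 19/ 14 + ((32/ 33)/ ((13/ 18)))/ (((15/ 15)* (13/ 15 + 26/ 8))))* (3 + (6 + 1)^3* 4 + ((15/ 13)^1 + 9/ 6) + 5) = 972355969477/ 411419008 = 2363.42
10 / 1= 10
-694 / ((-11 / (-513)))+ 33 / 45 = -5340209 / 165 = -32364.90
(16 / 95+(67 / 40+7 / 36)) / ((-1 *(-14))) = 13939 / 95760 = 0.15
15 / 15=1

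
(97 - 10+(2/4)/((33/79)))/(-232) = -5821/15312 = -0.38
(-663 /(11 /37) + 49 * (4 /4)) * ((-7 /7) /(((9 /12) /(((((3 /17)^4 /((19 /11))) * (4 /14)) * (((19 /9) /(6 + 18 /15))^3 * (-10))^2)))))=2900711289453125 /97849825905189456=0.03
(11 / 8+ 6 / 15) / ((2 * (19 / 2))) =71 / 760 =0.09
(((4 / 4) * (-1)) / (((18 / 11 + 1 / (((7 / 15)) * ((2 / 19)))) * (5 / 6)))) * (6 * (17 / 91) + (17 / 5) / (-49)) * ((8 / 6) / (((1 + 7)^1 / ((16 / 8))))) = -147356 / 7705425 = -0.02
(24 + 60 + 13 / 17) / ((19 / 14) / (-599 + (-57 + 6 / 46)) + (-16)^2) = 304324790 / 919091451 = 0.33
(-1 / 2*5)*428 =-1070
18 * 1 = 18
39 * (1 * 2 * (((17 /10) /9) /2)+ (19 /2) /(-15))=-52 /3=-17.33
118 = 118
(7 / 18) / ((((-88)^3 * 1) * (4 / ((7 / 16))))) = -49 / 785055744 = -0.00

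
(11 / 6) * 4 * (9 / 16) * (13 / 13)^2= 33 / 8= 4.12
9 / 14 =0.64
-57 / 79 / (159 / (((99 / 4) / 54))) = -209 / 100488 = -0.00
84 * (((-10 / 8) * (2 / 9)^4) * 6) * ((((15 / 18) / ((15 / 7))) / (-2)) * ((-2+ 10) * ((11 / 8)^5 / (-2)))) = -39457495 / 6718464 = -5.87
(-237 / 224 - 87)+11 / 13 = -253961 / 2912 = -87.21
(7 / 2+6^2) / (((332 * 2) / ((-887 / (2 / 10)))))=-350365 / 1328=-263.83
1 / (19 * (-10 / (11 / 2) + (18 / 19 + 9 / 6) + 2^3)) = 22 / 3607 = 0.01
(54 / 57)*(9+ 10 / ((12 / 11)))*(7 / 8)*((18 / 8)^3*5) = 8343405 / 9728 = 857.67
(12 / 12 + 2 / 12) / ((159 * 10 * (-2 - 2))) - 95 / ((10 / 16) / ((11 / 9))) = -7089287 / 38160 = -185.78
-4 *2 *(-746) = 5968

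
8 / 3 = 2.67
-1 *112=-112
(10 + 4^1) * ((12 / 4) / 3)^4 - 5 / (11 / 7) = 119 / 11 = 10.82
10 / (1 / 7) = 70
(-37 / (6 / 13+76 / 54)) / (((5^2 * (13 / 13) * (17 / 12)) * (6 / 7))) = -90909 / 139400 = -0.65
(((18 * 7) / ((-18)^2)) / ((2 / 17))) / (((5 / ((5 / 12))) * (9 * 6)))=119 / 23328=0.01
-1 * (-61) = 61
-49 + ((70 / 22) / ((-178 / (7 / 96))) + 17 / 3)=-2715175 / 62656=-43.33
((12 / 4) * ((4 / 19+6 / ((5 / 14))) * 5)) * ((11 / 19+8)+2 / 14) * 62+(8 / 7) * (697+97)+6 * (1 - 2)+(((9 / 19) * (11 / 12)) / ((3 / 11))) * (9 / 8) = 11230419077 / 80864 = 138880.33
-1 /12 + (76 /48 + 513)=514.50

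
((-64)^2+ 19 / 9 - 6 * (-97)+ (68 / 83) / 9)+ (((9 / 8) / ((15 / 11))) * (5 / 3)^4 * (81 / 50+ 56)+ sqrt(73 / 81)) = sqrt(73) / 9+ 180965093 / 35856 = 5047.95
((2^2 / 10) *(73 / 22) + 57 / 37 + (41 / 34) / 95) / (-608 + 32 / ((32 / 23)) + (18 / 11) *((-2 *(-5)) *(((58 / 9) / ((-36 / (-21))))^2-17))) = -306726183 / 67290105500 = -0.00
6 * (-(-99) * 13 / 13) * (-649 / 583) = -35046 / 53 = -661.25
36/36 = 1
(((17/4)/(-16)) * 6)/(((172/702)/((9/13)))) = -12393/2752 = -4.50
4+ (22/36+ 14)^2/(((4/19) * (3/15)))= 6576239/1296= 5074.26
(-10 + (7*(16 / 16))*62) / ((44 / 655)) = 69430 / 11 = 6311.82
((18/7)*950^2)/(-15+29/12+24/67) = -13060980000/68803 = -189831.55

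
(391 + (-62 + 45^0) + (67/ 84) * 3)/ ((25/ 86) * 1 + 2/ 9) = 3601809/ 5558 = 648.04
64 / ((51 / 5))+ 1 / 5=1651 / 255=6.47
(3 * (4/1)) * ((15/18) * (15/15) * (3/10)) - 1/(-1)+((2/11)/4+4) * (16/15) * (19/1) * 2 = 27716/165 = 167.98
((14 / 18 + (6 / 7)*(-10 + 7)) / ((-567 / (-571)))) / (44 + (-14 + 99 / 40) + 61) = -2580920 / 133560819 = -0.02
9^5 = 59049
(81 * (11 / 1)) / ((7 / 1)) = 891 / 7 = 127.29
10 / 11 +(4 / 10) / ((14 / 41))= 801 / 385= 2.08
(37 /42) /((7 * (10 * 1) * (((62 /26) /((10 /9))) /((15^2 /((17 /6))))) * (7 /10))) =120250 /180761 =0.67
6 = 6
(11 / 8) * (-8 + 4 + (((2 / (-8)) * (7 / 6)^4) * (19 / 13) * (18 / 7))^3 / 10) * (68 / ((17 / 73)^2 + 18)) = -2367790050423175279 / 100986249768468480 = -23.45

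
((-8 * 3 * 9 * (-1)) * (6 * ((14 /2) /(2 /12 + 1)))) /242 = 3888 /121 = 32.13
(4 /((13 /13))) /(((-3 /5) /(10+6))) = -320 /3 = -106.67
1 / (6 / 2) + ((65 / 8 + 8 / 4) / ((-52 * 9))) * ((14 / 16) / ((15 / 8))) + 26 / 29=220733 / 180960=1.22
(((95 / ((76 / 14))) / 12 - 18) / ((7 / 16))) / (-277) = 794 / 5817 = 0.14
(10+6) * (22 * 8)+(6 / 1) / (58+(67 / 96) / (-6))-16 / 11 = 93843216 / 33341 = 2814.65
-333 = -333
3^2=9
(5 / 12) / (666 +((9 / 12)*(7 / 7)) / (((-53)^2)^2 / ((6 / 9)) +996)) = 39455725 / 63066030846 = 0.00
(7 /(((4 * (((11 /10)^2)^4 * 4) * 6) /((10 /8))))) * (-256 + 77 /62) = -10.83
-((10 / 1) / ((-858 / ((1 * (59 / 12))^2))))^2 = -302934025 / 3816274176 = -0.08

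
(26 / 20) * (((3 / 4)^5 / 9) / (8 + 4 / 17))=5967 / 1433600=0.00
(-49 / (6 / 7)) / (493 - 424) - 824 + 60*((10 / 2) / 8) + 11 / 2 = -781.83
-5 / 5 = -1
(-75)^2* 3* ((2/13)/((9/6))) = 22500/13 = 1730.77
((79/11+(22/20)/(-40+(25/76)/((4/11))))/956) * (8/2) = 4676183/156228325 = 0.03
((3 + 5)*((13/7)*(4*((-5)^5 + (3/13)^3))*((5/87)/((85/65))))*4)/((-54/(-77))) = -24166904960/519129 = -46552.79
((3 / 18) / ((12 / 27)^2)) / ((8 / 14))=189 / 128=1.48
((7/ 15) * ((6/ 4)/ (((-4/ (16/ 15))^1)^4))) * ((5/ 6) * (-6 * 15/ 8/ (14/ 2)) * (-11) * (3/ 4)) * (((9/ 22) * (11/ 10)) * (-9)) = -99/ 625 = -0.16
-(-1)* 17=17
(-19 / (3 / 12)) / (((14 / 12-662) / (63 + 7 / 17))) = 7.29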